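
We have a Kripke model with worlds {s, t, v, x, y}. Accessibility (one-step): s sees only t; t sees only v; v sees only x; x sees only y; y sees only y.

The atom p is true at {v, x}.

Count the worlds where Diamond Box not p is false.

2

s: successors {t}; Box not p there: t:F. ✗
t: successors {v}; Box not p there: v:F. ✗
v: successors {x}; Box not p there: x:T. ✓
x: successors {y}; Box not p there: y:T. ✓
y: successors {y}; Box not p there: y:T. ✓
Satisfying worlds: {v, x, y}.
So Diamond Box not p fails at the other 2 worlds.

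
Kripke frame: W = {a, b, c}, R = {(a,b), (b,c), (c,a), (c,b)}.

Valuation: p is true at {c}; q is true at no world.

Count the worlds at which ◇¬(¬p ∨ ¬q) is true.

0

a: successors {b}; ¬(¬p ∨ ¬q) there: b:F. ✗
b: successors {c}; ¬(¬p ∨ ¬q) there: c:F. ✗
c: successors {a, b}; ¬(¬p ∨ ¬q) there: a:F, b:F. ✗
Satisfying worlds: ∅.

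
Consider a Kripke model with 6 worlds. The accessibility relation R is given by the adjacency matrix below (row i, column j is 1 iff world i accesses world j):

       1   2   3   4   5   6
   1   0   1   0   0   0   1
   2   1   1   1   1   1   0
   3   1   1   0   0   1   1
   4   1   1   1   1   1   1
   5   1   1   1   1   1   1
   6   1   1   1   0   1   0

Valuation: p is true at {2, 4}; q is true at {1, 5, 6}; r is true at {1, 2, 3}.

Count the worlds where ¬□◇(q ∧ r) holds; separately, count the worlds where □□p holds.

5 and 0

For ¬□◇(q ∧ r):
1: □◇(q ∧ r) is T. ✗
2: □◇(q ∧ r) is F. ✓
3: □◇(q ∧ r) is F. ✓
4: □◇(q ∧ r) is F. ✓
5: □◇(q ∧ r) is F. ✓
6: □◇(q ∧ r) is F. ✓
— 5 worlds.
For □□p:
1: successors {2, 6}; □p there: 2:F, 6:F. ✗
2: successors {1, 2, 3, 4, 5}; □p there: 1:F, 2:F, 3:F, 4:F, 5:F. ✗
3: successors {1, 2, 5, 6}; □p there: 1:F, 2:F, 5:F, 6:F. ✗
4: successors {1, 2, 3, 4, 5, 6}; □p there: 1:F, 2:F, 3:F, 4:F, 5:F, 6:F. ✗
5: successors {1, 2, 3, 4, 5, 6}; □p there: 1:F, 2:F, 3:F, 4:F, 5:F, 6:F. ✗
6: successors {1, 2, 3, 5}; □p there: 1:F, 2:F, 3:F, 5:F. ✗
— 0 worlds.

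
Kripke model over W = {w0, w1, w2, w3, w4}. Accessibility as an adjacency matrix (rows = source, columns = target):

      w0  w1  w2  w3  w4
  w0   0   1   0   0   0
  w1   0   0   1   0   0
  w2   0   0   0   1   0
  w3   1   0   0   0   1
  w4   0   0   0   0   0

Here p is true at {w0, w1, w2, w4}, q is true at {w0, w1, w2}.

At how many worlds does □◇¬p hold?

w0: successors {w1}; ◇¬p there: w1:F. ✗
w1: successors {w2}; ◇¬p there: w2:T. ✓
w2: successors {w3}; ◇¬p there: w3:F. ✗
w3: successors {w0, w4}; ◇¬p there: w0:F, w4:F. ✗
w4: no successors, so □◇¬p holds vacuously. ✓
Satisfying worlds: {w1, w4}.

2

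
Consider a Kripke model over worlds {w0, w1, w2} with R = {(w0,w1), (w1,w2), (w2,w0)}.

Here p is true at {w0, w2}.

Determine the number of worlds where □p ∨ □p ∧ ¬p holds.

w0: □p is F, □p ∧ ¬p is F. ✗
w1: □p is T, □p ∧ ¬p is T. ✓
w2: □p is T, □p ∧ ¬p is F. ✓
Satisfying worlds: {w1, w2}.

2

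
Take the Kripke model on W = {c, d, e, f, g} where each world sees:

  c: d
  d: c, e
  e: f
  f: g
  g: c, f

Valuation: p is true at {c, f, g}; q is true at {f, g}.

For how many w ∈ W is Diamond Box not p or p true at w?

c: Diamond Box not p is F, p is T. ✓
d: Diamond Box not p is T, p is F. ✓
e: Diamond Box not p is F, p is F. ✗
f: Diamond Box not p is F, p is T. ✓
g: Diamond Box not p is T, p is T. ✓
Satisfying worlds: {c, d, f, g}.

4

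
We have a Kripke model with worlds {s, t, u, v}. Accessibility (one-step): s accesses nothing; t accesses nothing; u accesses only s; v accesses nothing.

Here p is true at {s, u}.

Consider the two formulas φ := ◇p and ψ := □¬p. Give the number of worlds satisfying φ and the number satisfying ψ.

1 and 3

For ◇p:
s: no successors, so ◇p fails. ✗
t: no successors, so ◇p fails. ✗
u: successors {s}; p there: s:T. ✓
v: no successors, so ◇p fails. ✗
— 1 world.
For □¬p:
s: no successors, so □¬p holds vacuously. ✓
t: no successors, so □¬p holds vacuously. ✓
u: successors {s}; ¬p there: s:F. ✗
v: no successors, so □¬p holds vacuously. ✓
— 3 worlds.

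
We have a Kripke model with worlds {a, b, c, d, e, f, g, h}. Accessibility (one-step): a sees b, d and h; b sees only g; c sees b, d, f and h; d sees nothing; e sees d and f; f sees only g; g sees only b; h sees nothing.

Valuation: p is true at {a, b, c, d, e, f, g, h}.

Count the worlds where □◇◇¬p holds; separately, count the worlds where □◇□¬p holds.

For □◇◇¬p:
a: successors {b, d, h}; ◇◇¬p there: b:F, d:F, h:F. ✗
b: successors {g}; ◇◇¬p there: g:F. ✗
c: successors {b, d, f, h}; ◇◇¬p there: b:F, d:F, f:F, h:F. ✗
d: no successors, so □◇◇¬p holds vacuously. ✓
e: successors {d, f}; ◇◇¬p there: d:F, f:F. ✗
f: successors {g}; ◇◇¬p there: g:F. ✗
g: successors {b}; ◇◇¬p there: b:F. ✗
h: no successors, so □◇◇¬p holds vacuously. ✓
— 2 worlds.
For □◇□¬p:
a: successors {b, d, h}; ◇□¬p there: b:F, d:F, h:F. ✗
b: successors {g}; ◇□¬p there: g:F. ✗
c: successors {b, d, f, h}; ◇□¬p there: b:F, d:F, f:F, h:F. ✗
d: no successors, so □◇□¬p holds vacuously. ✓
e: successors {d, f}; ◇□¬p there: d:F, f:F. ✗
f: successors {g}; ◇□¬p there: g:F. ✗
g: successors {b}; ◇□¬p there: b:F. ✗
h: no successors, so □◇□¬p holds vacuously. ✓
— 2 worlds.

2 and 2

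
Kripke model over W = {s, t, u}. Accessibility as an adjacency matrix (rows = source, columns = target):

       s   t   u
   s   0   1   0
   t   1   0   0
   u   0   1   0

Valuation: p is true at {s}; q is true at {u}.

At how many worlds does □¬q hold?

3

s: successors {t}; ¬q there: t:T. ✓
t: successors {s}; ¬q there: s:T. ✓
u: successors {t}; ¬q there: t:T. ✓
Satisfying worlds: {s, t, u}.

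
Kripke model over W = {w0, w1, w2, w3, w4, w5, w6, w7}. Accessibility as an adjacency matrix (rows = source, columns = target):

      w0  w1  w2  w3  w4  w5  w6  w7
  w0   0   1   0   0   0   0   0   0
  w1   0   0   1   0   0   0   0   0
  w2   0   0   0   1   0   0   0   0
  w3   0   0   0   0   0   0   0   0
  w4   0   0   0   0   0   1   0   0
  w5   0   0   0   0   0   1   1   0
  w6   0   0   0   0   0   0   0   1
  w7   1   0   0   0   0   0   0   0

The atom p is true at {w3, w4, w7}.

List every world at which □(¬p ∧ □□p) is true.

w0: successors {w1}; ¬p ∧ □□p there: w1:T. ✓
w1: successors {w2}; ¬p ∧ □□p there: w2:T. ✓
w2: successors {w3}; ¬p ∧ □□p there: w3:F. ✗
w3: no successors, so □(¬p ∧ □□p) holds vacuously. ✓
w4: successors {w5}; ¬p ∧ □□p there: w5:F. ✗
w5: successors {w5, w6}; ¬p ∧ □□p there: w5:F, w6:F. ✗
w6: successors {w7}; ¬p ∧ □□p there: w7:F. ✗
w7: successors {w0}; ¬p ∧ □□p there: w0:F. ✗

{w0, w1, w3}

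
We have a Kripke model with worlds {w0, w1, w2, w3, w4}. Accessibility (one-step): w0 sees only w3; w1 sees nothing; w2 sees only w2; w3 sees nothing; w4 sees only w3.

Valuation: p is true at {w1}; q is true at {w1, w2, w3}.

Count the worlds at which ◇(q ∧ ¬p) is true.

3

w0: successors {w3}; q ∧ ¬p there: w3:T. ✓
w1: no successors, so ◇(q ∧ ¬p) fails. ✗
w2: successors {w2}; q ∧ ¬p there: w2:T. ✓
w3: no successors, so ◇(q ∧ ¬p) fails. ✗
w4: successors {w3}; q ∧ ¬p there: w3:T. ✓
Satisfying worlds: {w0, w2, w4}.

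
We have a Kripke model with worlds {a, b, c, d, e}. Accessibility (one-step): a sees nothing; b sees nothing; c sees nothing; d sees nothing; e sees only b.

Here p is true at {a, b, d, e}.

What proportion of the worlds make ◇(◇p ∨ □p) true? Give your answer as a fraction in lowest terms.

1/5

a: no successors, so ◇(◇p ∨ □p) fails. ✗
b: no successors, so ◇(◇p ∨ □p) fails. ✗
c: no successors, so ◇(◇p ∨ □p) fails. ✗
d: no successors, so ◇(◇p ∨ □p) fails. ✗
e: successors {b}; ◇p ∨ □p there: b:T. ✓
That's 1 of 5 worlds, so 1/5.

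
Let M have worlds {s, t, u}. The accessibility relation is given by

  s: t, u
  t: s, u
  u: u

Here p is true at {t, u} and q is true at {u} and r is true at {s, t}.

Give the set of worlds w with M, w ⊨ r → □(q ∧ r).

s: r is T, □(q ∧ r) is F. ✗
t: r is T, □(q ∧ r) is F. ✗
u: r is F, □(q ∧ r) is F. ✓

{u}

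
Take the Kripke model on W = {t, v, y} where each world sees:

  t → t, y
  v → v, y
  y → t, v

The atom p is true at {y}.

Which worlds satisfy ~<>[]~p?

{y}

t: <>[]~p is T. ✗
v: <>[]~p is T. ✗
y: <>[]~p is F. ✓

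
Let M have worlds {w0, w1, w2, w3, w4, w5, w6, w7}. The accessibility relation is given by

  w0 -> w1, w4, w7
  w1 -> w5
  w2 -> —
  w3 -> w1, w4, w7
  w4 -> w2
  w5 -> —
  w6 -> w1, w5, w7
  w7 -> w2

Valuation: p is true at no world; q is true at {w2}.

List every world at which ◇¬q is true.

{w0, w1, w3, w6}

w0: successors {w1, w4, w7}; ¬q there: w1:T, w4:T, w7:T. ✓
w1: successors {w5}; ¬q there: w5:T. ✓
w2: no successors, so ◇¬q fails. ✗
w3: successors {w1, w4, w7}; ¬q there: w1:T, w4:T, w7:T. ✓
w4: successors {w2}; ¬q there: w2:F. ✗
w5: no successors, so ◇¬q fails. ✗
w6: successors {w1, w5, w7}; ¬q there: w1:T, w5:T, w7:T. ✓
w7: successors {w2}; ¬q there: w2:F. ✗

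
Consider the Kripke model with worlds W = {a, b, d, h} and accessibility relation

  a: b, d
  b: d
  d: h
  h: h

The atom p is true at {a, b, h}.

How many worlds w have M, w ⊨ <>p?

3

a: successors {b, d}; p there: b:T, d:F. ✓
b: successors {d}; p there: d:F. ✗
d: successors {h}; p there: h:T. ✓
h: successors {h}; p there: h:T. ✓
Satisfying worlds: {a, d, h}.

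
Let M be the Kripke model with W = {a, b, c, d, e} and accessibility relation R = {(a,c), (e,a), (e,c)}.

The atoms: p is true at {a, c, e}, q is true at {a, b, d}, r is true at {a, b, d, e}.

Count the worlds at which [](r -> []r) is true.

4

a: successors {c}; r -> []r there: c:T. ✓
b: no successors, so [](r -> []r) holds vacuously. ✓
c: no successors, so [](r -> []r) holds vacuously. ✓
d: no successors, so [](r -> []r) holds vacuously. ✓
e: successors {a, c}; r -> []r there: a:F, c:T. ✗
Satisfying worlds: {a, b, c, d}.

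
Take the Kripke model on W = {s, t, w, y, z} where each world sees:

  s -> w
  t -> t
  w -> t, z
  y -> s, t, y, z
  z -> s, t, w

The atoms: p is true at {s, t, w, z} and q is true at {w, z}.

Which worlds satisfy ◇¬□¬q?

s: successors {w}; ¬□¬q there: w:T. ✓
t: successors {t}; ¬□¬q there: t:F. ✗
w: successors {t, z}; ¬□¬q there: t:F, z:T. ✓
y: successors {s, t, y, z}; ¬□¬q there: s:T, t:F, y:T, z:T. ✓
z: successors {s, t, w}; ¬□¬q there: s:T, t:F, w:T. ✓

{s, w, y, z}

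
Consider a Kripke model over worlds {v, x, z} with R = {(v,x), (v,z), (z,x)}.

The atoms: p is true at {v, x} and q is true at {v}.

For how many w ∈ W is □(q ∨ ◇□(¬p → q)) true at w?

1

v: successors {x, z}; q ∨ ◇□(¬p → q) there: x:F, z:T. ✗
x: no successors, so □(q ∨ ◇□(¬p → q)) holds vacuously. ✓
z: successors {x}; q ∨ ◇□(¬p → q) there: x:F. ✗
Satisfying worlds: {x}.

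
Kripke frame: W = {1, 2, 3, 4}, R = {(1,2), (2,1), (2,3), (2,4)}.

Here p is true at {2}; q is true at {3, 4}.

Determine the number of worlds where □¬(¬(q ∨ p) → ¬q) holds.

2

1: successors {2}; ¬(¬(q ∨ p) → ¬q) there: 2:F. ✗
2: successors {1, 3, 4}; ¬(¬(q ∨ p) → ¬q) there: 1:F, 3:F, 4:F. ✗
3: no successors, so □¬(¬(q ∨ p) → ¬q) holds vacuously. ✓
4: no successors, so □¬(¬(q ∨ p) → ¬q) holds vacuously. ✓
Satisfying worlds: {3, 4}.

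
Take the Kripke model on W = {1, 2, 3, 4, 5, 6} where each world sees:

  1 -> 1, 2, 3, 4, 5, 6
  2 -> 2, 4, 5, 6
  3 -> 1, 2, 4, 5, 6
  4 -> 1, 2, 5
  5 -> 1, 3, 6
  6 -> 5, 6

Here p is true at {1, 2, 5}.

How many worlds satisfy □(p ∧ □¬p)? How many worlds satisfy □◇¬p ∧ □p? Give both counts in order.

For □(p ∧ □¬p):
1: successors {1, 2, 3, 4, 5, 6}; p ∧ □¬p there: 1:F, 2:F, 3:F, 4:F, 5:F, 6:F. ✗
2: successors {2, 4, 5, 6}; p ∧ □¬p there: 2:F, 4:F, 5:F, 6:F. ✗
3: successors {1, 2, 4, 5, 6}; p ∧ □¬p there: 1:F, 2:F, 4:F, 5:F, 6:F. ✗
4: successors {1, 2, 5}; p ∧ □¬p there: 1:F, 2:F, 5:F. ✗
5: successors {1, 3, 6}; p ∧ □¬p there: 1:F, 3:F, 6:F. ✗
6: successors {5, 6}; p ∧ □¬p there: 5:F, 6:F. ✗
— 0 worlds.
For □◇¬p ∧ □p:
1: □◇¬p is F, □p is F. ✗
2: □◇¬p is F, □p is F. ✗
3: □◇¬p is F, □p is F. ✗
4: □◇¬p is T, □p is T. ✓
5: □◇¬p is T, □p is F. ✗
6: □◇¬p is T, □p is F. ✗
— 1 world.

0 and 1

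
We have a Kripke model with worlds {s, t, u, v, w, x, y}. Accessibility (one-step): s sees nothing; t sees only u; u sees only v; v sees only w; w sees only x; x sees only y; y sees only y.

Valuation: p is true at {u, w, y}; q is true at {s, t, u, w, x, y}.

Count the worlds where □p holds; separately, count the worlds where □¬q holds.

5 and 2

For □p:
s: no successors, so □p holds vacuously. ✓
t: successors {u}; p there: u:T. ✓
u: successors {v}; p there: v:F. ✗
v: successors {w}; p there: w:T. ✓
w: successors {x}; p there: x:F. ✗
x: successors {y}; p there: y:T. ✓
y: successors {y}; p there: y:T. ✓
— 5 worlds.
For □¬q:
s: no successors, so □¬q holds vacuously. ✓
t: successors {u}; ¬q there: u:F. ✗
u: successors {v}; ¬q there: v:T. ✓
v: successors {w}; ¬q there: w:F. ✗
w: successors {x}; ¬q there: x:F. ✗
x: successors {y}; ¬q there: y:F. ✗
y: successors {y}; ¬q there: y:F. ✗
— 2 worlds.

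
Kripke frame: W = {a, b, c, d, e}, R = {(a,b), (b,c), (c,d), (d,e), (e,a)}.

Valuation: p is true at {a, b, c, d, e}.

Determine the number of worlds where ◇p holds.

a: successors {b}; p there: b:T. ✓
b: successors {c}; p there: c:T. ✓
c: successors {d}; p there: d:T. ✓
d: successors {e}; p there: e:T. ✓
e: successors {a}; p there: a:T. ✓
Satisfying worlds: {a, b, c, d, e}.

5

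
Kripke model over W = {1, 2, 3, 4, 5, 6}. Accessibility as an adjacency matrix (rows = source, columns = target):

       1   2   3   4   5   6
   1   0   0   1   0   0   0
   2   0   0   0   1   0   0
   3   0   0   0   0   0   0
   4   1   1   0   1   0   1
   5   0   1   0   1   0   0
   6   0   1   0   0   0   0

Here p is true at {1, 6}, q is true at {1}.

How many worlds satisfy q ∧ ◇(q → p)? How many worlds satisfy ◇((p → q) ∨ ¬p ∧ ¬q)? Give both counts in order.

1 and 5

For q ∧ ◇(q → p):
1: q is T, ◇(q → p) is T. ✓
2: q is F, ◇(q → p) is T. ✗
3: q is F, ◇(q → p) is F. ✗
4: q is F, ◇(q → p) is T. ✗
5: q is F, ◇(q → p) is T. ✗
6: q is F, ◇(q → p) is T. ✗
— 1 world.
For ◇((p → q) ∨ ¬p ∧ ¬q):
1: successors {3}; (p → q) ∨ ¬p ∧ ¬q there: 3:T. ✓
2: successors {4}; (p → q) ∨ ¬p ∧ ¬q there: 4:T. ✓
3: no successors, so ◇((p → q) ∨ ¬p ∧ ¬q) fails. ✗
4: successors {1, 2, 4, 6}; (p → q) ∨ ¬p ∧ ¬q there: 1:T, 2:T, 4:T, 6:F. ✓
5: successors {2, 4}; (p → q) ∨ ¬p ∧ ¬q there: 2:T, 4:T. ✓
6: successors {2}; (p → q) ∨ ¬p ∧ ¬q there: 2:T. ✓
— 5 worlds.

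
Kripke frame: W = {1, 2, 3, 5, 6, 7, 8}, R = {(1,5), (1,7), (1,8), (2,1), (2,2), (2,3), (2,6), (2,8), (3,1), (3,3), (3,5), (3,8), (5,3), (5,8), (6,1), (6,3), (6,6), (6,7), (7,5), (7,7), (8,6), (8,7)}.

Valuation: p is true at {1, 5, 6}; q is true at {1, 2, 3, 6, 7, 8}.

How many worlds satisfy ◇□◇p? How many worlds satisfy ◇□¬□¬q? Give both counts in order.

7 and 7

For ◇□◇p:
1: successors {5, 7, 8}; □◇p there: 5:T, 7:F, 8:T. ✓
2: successors {1, 2, 3, 6, 8}; □◇p there: 1:F, 2:T, 3:F, 6:T, 8:T. ✓
3: successors {1, 3, 5, 8}; □◇p there: 1:F, 3:F, 5:T, 8:T. ✓
5: successors {3, 8}; □◇p there: 3:F, 8:T. ✓
6: successors {1, 3, 6, 7}; □◇p there: 1:F, 3:F, 6:T, 7:F. ✓
7: successors {5, 7}; □◇p there: 5:T, 7:F. ✓
8: successors {6, 7}; □◇p there: 6:T, 7:F. ✓
— 7 worlds.
For ◇□¬□¬q:
1: successors {5, 7, 8}; □¬□¬q there: 5:T, 7:T, 8:T. ✓
2: successors {1, 2, 3, 6, 8}; □¬□¬q there: 1:T, 2:T, 3:T, 6:T, 8:T. ✓
3: successors {1, 3, 5, 8}; □¬□¬q there: 1:T, 3:T, 5:T, 8:T. ✓
5: successors {3, 8}; □¬□¬q there: 3:T, 8:T. ✓
6: successors {1, 3, 6, 7}; □¬□¬q there: 1:T, 3:T, 6:T, 7:T. ✓
7: successors {5, 7}; □¬□¬q there: 5:T, 7:T. ✓
8: successors {6, 7}; □¬□¬q there: 6:T, 7:T. ✓
— 7 worlds.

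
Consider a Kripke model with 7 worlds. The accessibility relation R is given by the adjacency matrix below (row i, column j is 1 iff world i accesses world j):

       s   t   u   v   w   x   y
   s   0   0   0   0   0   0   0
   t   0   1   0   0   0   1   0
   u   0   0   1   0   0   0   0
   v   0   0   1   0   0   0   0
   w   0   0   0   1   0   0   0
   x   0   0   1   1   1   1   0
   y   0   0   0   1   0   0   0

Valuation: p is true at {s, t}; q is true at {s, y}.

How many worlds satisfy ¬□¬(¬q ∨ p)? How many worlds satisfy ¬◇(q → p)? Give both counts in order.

6 and 1

For ¬□¬(¬q ∨ p):
s: □¬(¬q ∨ p) is T. ✗
t: □¬(¬q ∨ p) is F. ✓
u: □¬(¬q ∨ p) is F. ✓
v: □¬(¬q ∨ p) is F. ✓
w: □¬(¬q ∨ p) is F. ✓
x: □¬(¬q ∨ p) is F. ✓
y: □¬(¬q ∨ p) is F. ✓
— 6 worlds.
For ¬◇(q → p):
s: ◇(q → p) is F. ✓
t: ◇(q → p) is T. ✗
u: ◇(q → p) is T. ✗
v: ◇(q → p) is T. ✗
w: ◇(q → p) is T. ✗
x: ◇(q → p) is T. ✗
y: ◇(q → p) is T. ✗
— 1 world.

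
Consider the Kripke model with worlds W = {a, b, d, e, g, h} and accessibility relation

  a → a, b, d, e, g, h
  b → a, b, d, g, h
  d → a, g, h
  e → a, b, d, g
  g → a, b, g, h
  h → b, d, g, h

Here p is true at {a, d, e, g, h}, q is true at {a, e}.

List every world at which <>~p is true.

a: successors {a, b, d, e, g, h}; ~p there: a:F, b:T, d:F, e:F, g:F, h:F. ✓
b: successors {a, b, d, g, h}; ~p there: a:F, b:T, d:F, g:F, h:F. ✓
d: successors {a, g, h}; ~p there: a:F, g:F, h:F. ✗
e: successors {a, b, d, g}; ~p there: a:F, b:T, d:F, g:F. ✓
g: successors {a, b, g, h}; ~p there: a:F, b:T, g:F, h:F. ✓
h: successors {b, d, g, h}; ~p there: b:T, d:F, g:F, h:F. ✓

{a, b, e, g, h}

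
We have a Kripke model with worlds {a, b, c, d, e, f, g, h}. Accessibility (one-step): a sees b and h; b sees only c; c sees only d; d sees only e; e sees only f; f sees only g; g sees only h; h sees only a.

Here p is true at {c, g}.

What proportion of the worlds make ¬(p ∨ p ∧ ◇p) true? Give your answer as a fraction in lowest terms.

3/4

a: p ∨ p ∧ ◇p is F. ✓
b: p ∨ p ∧ ◇p is F. ✓
c: p ∨ p ∧ ◇p is T. ✗
d: p ∨ p ∧ ◇p is F. ✓
e: p ∨ p ∧ ◇p is F. ✓
f: p ∨ p ∧ ◇p is F. ✓
g: p ∨ p ∧ ◇p is T. ✗
h: p ∨ p ∧ ◇p is F. ✓
That's 6 of 8 worlds, so 6/8 = 3/4.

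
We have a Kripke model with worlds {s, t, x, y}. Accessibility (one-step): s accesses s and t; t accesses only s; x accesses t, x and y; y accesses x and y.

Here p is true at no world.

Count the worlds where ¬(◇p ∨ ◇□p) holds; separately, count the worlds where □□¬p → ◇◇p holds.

4 and 0

For ¬(◇p ∨ ◇□p):
s: ◇p ∨ ◇□p is F. ✓
t: ◇p ∨ ◇□p is F. ✓
x: ◇p ∨ ◇□p is F. ✓
y: ◇p ∨ ◇□p is F. ✓
— 4 worlds.
For □□¬p → ◇◇p:
s: □□¬p is T, ◇◇p is F. ✗
t: □□¬p is T, ◇◇p is F. ✗
x: □□¬p is T, ◇◇p is F. ✗
y: □□¬p is T, ◇◇p is F. ✗
— 0 worlds.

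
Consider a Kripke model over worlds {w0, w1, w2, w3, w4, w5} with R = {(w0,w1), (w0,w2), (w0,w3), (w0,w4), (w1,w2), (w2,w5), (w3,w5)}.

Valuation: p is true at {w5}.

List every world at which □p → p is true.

{w0, w1, w5}

w0: □p is F, p is F. ✓
w1: □p is F, p is F. ✓
w2: □p is T, p is F. ✗
w3: □p is T, p is F. ✗
w4: □p is T, p is F. ✗
w5: □p is T, p is T. ✓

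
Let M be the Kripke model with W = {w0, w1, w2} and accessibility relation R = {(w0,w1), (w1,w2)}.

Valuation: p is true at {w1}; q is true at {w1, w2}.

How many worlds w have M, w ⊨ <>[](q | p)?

w0: successors {w1}; [](q | p) there: w1:T. ✓
w1: successors {w2}; [](q | p) there: w2:T. ✓
w2: no successors, so <>[](q | p) fails. ✗
Satisfying worlds: {w0, w1}.

2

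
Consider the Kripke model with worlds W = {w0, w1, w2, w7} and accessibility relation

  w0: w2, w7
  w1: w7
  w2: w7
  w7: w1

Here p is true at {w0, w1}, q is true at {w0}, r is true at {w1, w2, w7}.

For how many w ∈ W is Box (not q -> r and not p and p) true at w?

w0: successors {w2, w7}; not q -> r and not p and p there: w2:F, w7:F. ✗
w1: successors {w7}; not q -> r and not p and p there: w7:F. ✗
w2: successors {w7}; not q -> r and not p and p there: w7:F. ✗
w7: successors {w1}; not q -> r and not p and p there: w1:F. ✗
Satisfying worlds: ∅.

0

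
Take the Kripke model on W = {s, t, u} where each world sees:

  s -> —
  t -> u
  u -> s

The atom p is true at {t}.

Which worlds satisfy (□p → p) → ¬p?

{s, u}

s: □p → p is F, ¬p is T. ✓
t: □p → p is T, ¬p is F. ✗
u: □p → p is T, ¬p is T. ✓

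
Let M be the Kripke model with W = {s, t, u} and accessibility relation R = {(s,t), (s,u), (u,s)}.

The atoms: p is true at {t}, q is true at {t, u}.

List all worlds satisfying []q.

{s, t}

s: successors {t, u}; q there: t:T, u:T. ✓
t: no successors, so []q holds vacuously. ✓
u: successors {s}; q there: s:F. ✗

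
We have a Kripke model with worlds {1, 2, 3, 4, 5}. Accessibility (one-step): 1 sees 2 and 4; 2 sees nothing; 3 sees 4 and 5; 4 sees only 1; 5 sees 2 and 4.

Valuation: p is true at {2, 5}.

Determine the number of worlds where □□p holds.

1

1: successors {2, 4}; □p there: 2:T, 4:F. ✗
2: no successors, so □□p holds vacuously. ✓
3: successors {4, 5}; □p there: 4:F, 5:F. ✗
4: successors {1}; □p there: 1:F. ✗
5: successors {2, 4}; □p there: 2:T, 4:F. ✗
Satisfying worlds: {2}.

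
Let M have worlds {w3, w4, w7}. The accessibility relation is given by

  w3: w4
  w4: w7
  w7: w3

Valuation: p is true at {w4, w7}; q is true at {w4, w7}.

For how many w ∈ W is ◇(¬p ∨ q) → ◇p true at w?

w3: ◇(¬p ∨ q) is T, ◇p is T. ✓
w4: ◇(¬p ∨ q) is T, ◇p is T. ✓
w7: ◇(¬p ∨ q) is T, ◇p is F. ✗
Satisfying worlds: {w3, w4}.

2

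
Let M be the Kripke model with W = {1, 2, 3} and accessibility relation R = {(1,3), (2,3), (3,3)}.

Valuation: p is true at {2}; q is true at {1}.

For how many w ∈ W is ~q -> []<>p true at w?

1: ~q is F, []<>p is F. ✓
2: ~q is T, []<>p is F. ✗
3: ~q is T, []<>p is F. ✗
Satisfying worlds: {1}.

1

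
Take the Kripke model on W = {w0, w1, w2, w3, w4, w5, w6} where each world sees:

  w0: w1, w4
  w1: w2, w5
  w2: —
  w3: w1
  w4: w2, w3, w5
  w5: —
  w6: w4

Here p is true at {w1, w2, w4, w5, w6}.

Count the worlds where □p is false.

1

w0: successors {w1, w4}; p there: w1:T, w4:T. ✓
w1: successors {w2, w5}; p there: w2:T, w5:T. ✓
w2: no successors, so □p holds vacuously. ✓
w3: successors {w1}; p there: w1:T. ✓
w4: successors {w2, w3, w5}; p there: w2:T, w3:F, w5:T. ✗
w5: no successors, so □p holds vacuously. ✓
w6: successors {w4}; p there: w4:T. ✓
Satisfying worlds: {w0, w1, w2, w3, w5, w6}.
So □p fails at the other 1 world.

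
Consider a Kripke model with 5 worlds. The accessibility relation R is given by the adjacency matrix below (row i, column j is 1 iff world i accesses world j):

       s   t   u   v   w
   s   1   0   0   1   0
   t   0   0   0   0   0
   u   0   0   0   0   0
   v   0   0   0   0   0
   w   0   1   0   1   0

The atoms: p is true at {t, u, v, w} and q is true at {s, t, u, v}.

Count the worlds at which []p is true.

s: successors {s, v}; p there: s:F, v:T. ✗
t: no successors, so []p holds vacuously. ✓
u: no successors, so []p holds vacuously. ✓
v: no successors, so []p holds vacuously. ✓
w: successors {t, v}; p there: t:T, v:T. ✓
Satisfying worlds: {t, u, v, w}.

4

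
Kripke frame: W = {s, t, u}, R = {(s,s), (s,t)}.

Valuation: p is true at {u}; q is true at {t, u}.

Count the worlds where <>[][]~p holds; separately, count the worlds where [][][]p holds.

1 and 2

For <>[][]~p:
s: successors {s, t}; [][]~p there: s:T, t:T. ✓
t: no successors, so <>[][]~p fails. ✗
u: no successors, so <>[][]~p fails. ✗
— 1 world.
For [][][]p:
s: successors {s, t}; [][]p there: s:F, t:T. ✗
t: no successors, so [][][]p holds vacuously. ✓
u: no successors, so [][][]p holds vacuously. ✓
— 2 worlds.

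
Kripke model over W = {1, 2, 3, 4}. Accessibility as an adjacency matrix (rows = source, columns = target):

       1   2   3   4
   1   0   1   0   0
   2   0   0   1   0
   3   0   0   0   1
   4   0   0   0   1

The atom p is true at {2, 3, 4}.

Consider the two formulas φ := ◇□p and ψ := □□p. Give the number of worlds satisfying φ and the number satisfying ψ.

For ◇□p:
1: successors {2}; □p there: 2:T. ✓
2: successors {3}; □p there: 3:T. ✓
3: successors {4}; □p there: 4:T. ✓
4: successors {4}; □p there: 4:T. ✓
— 4 worlds.
For □□p:
1: successors {2}; □p there: 2:T. ✓
2: successors {3}; □p there: 3:T. ✓
3: successors {4}; □p there: 4:T. ✓
4: successors {4}; □p there: 4:T. ✓
— 4 worlds.

4 and 4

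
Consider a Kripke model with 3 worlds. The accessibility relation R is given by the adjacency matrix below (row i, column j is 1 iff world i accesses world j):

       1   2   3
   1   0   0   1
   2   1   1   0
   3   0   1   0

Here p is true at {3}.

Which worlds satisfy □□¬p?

1: successors {3}; □¬p there: 3:T. ✓
2: successors {1, 2}; □¬p there: 1:F, 2:T. ✗
3: successors {2}; □¬p there: 2:T. ✓

{1, 3}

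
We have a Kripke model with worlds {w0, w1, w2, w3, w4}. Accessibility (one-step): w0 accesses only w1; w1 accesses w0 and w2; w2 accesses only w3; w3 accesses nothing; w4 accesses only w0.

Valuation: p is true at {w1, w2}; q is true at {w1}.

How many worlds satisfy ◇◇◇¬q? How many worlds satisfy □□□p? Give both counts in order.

For ◇◇◇¬q:
w0: successors {w1}; ◇◇¬q there: w1:T. ✓
w1: successors {w0, w2}; ◇◇¬q there: w0:T, w2:F. ✓
w2: successors {w3}; ◇◇¬q there: w3:F. ✗
w3: no successors, so ◇◇◇¬q fails. ✗
w4: successors {w0}; ◇◇¬q there: w0:T. ✓
— 3 worlds.
For □□□p:
w0: successors {w1}; □□p there: w1:F. ✗
w1: successors {w0, w2}; □□p there: w0:F, w2:T. ✗
w2: successors {w3}; □□p there: w3:T. ✓
w3: no successors, so □□□p holds vacuously. ✓
w4: successors {w0}; □□p there: w0:F. ✗
— 2 worlds.

3 and 2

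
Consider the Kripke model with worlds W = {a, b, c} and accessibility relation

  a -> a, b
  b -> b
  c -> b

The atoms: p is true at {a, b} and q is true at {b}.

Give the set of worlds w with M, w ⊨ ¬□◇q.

∅

a: □◇q is T. ✗
b: □◇q is T. ✗
c: □◇q is T. ✗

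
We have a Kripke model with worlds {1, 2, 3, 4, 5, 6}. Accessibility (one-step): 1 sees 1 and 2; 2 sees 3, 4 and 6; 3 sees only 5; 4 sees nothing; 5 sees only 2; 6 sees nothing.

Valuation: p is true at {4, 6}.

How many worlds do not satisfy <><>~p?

1: successors {1, 2}; <>~p there: 1:T, 2:T. ✓
2: successors {3, 4, 6}; <>~p there: 3:T, 4:F, 6:F. ✓
3: successors {5}; <>~p there: 5:T. ✓
4: no successors, so <><>~p fails. ✗
5: successors {2}; <>~p there: 2:T. ✓
6: no successors, so <><>~p fails. ✗
Satisfying worlds: {1, 2, 3, 5}.
So <><>~p fails at the other 2 worlds.

2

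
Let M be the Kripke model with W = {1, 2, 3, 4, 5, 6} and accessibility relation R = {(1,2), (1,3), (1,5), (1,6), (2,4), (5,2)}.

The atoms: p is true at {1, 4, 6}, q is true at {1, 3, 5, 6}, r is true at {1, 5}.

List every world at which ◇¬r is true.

1: successors {2, 3, 5, 6}; ¬r there: 2:T, 3:T, 5:F, 6:T. ✓
2: successors {4}; ¬r there: 4:T. ✓
3: no successors, so ◇¬r fails. ✗
4: no successors, so ◇¬r fails. ✗
5: successors {2}; ¬r there: 2:T. ✓
6: no successors, so ◇¬r fails. ✗

{1, 2, 5}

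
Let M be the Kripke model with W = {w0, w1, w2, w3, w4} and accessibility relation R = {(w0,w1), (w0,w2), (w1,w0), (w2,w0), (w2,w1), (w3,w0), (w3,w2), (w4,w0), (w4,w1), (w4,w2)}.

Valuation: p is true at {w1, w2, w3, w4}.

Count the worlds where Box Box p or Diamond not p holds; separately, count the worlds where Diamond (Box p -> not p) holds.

For Box Box p or Diamond not p:
w0: Box Box p is F, Diamond not p is F. ✗
w1: Box Box p is T, Diamond not p is T. ✓
w2: Box Box p is F, Diamond not p is T. ✓
w3: Box Box p is F, Diamond not p is T. ✓
w4: Box Box p is F, Diamond not p is T. ✓
— 4 worlds.
For Diamond (Box p -> not p):
w0: successors {w1, w2}; Box p -> not p there: w1:T, w2:T. ✓
w1: successors {w0}; Box p -> not p there: w0:T. ✓
w2: successors {w0, w1}; Box p -> not p there: w0:T, w1:T. ✓
w3: successors {w0, w2}; Box p -> not p there: w0:T, w2:T. ✓
w4: successors {w0, w1, w2}; Box p -> not p there: w0:T, w1:T, w2:T. ✓
— 5 worlds.

4 and 5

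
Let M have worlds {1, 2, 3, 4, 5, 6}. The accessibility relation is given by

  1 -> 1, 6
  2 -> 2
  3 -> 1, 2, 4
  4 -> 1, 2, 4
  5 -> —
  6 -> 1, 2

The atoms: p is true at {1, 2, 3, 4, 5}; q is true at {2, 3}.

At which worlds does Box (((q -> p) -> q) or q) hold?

1: successors {1, 6}; ((q -> p) -> q) or q there: 1:F, 6:F. ✗
2: successors {2}; ((q -> p) -> q) or q there: 2:T. ✓
3: successors {1, 2, 4}; ((q -> p) -> q) or q there: 1:F, 2:T, 4:F. ✗
4: successors {1, 2, 4}; ((q -> p) -> q) or q there: 1:F, 2:T, 4:F. ✗
5: no successors, so Box (((q -> p) -> q) or q) holds vacuously. ✓
6: successors {1, 2}; ((q -> p) -> q) or q there: 1:F, 2:T. ✗

{2, 5}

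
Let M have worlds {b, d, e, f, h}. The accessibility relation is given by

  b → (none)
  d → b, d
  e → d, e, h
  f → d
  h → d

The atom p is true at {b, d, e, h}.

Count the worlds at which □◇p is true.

b: no successors, so □◇p holds vacuously. ✓
d: successors {b, d}; ◇p there: b:F, d:T. ✗
e: successors {d, e, h}; ◇p there: d:T, e:T, h:T. ✓
f: successors {d}; ◇p there: d:T. ✓
h: successors {d}; ◇p there: d:T. ✓
Satisfying worlds: {b, e, f, h}.

4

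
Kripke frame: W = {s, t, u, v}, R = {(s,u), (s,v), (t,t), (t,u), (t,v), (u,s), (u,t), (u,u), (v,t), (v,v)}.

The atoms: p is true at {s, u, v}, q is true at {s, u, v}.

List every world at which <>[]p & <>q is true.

s: <>[]p is F, <>q is T. ✗
t: <>[]p is F, <>q is T. ✗
u: <>[]p is T, <>q is T. ✓
v: <>[]p is F, <>q is T. ✗

{u}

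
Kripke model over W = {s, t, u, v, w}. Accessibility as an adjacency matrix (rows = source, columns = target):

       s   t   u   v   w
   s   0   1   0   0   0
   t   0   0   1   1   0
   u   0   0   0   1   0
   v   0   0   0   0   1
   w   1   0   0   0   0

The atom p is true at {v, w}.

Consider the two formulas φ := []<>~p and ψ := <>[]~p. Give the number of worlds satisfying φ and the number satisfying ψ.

For []<>~p:
s: successors {t}; <>~p there: t:T. ✓
t: successors {u, v}; <>~p there: u:F, v:F. ✗
u: successors {v}; <>~p there: v:F. ✗
v: successors {w}; <>~p there: w:T. ✓
w: successors {s}; <>~p there: s:T. ✓
— 3 worlds.
For <>[]~p:
s: successors {t}; []~p there: t:F. ✗
t: successors {u, v}; []~p there: u:F, v:F. ✗
u: successors {v}; []~p there: v:F. ✗
v: successors {w}; []~p there: w:T. ✓
w: successors {s}; []~p there: s:T. ✓
— 2 worlds.

3 and 2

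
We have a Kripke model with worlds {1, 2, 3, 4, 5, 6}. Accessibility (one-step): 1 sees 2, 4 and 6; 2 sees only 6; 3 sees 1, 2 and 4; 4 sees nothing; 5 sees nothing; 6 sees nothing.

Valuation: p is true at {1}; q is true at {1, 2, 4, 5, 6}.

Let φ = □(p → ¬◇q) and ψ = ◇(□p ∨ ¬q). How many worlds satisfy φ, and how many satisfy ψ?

For □(p → ¬◇q):
1: successors {2, 4, 6}; p → ¬◇q there: 2:T, 4:T, 6:T. ✓
2: successors {6}; p → ¬◇q there: 6:T. ✓
3: successors {1, 2, 4}; p → ¬◇q there: 1:F, 2:T, 4:T. ✗
4: no successors, so □(p → ¬◇q) holds vacuously. ✓
5: no successors, so □(p → ¬◇q) holds vacuously. ✓
6: no successors, so □(p → ¬◇q) holds vacuously. ✓
— 5 worlds.
For ◇(□p ∨ ¬q):
1: successors {2, 4, 6}; □p ∨ ¬q there: 2:F, 4:T, 6:T. ✓
2: successors {6}; □p ∨ ¬q there: 6:T. ✓
3: successors {1, 2, 4}; □p ∨ ¬q there: 1:F, 2:F, 4:T. ✓
4: no successors, so ◇(□p ∨ ¬q) fails. ✗
5: no successors, so ◇(□p ∨ ¬q) fails. ✗
6: no successors, so ◇(□p ∨ ¬q) fails. ✗
— 3 worlds.

5 and 3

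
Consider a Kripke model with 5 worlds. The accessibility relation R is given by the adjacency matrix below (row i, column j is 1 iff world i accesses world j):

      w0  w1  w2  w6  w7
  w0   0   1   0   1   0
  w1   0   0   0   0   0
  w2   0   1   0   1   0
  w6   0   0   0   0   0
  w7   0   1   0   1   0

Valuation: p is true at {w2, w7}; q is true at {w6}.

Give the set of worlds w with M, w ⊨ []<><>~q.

w0: successors {w1, w6}; <><>~q there: w1:F, w6:F. ✗
w1: no successors, so []<><>~q holds vacuously. ✓
w2: successors {w1, w6}; <><>~q there: w1:F, w6:F. ✗
w6: no successors, so []<><>~q holds vacuously. ✓
w7: successors {w1, w6}; <><>~q there: w1:F, w6:F. ✗

{w1, w6}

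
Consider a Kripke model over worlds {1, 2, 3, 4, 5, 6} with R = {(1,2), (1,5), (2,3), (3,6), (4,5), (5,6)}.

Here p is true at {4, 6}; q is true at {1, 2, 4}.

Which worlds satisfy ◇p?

{3, 5}

1: successors {2, 5}; p there: 2:F, 5:F. ✗
2: successors {3}; p there: 3:F. ✗
3: successors {6}; p there: 6:T. ✓
4: successors {5}; p there: 5:F. ✗
5: successors {6}; p there: 6:T. ✓
6: no successors, so ◇p fails. ✗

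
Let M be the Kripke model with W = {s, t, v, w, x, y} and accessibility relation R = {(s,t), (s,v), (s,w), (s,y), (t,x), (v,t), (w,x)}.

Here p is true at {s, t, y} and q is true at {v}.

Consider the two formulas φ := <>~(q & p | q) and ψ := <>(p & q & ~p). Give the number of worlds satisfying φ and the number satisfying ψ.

For <>~(q & p | q):
s: successors {t, v, w, y}; ~(q & p | q) there: t:T, v:F, w:T, y:T. ✓
t: successors {x}; ~(q & p | q) there: x:T. ✓
v: successors {t}; ~(q & p | q) there: t:T. ✓
w: successors {x}; ~(q & p | q) there: x:T. ✓
x: no successors, so <>~(q & p | q) fails. ✗
y: no successors, so <>~(q & p | q) fails. ✗
— 4 worlds.
For <>(p & q & ~p):
s: successors {t, v, w, y}; p & q & ~p there: t:F, v:F, w:F, y:F. ✗
t: successors {x}; p & q & ~p there: x:F. ✗
v: successors {t}; p & q & ~p there: t:F. ✗
w: successors {x}; p & q & ~p there: x:F. ✗
x: no successors, so <>(p & q & ~p) fails. ✗
y: no successors, so <>(p & q & ~p) fails. ✗
— 0 worlds.

4 and 0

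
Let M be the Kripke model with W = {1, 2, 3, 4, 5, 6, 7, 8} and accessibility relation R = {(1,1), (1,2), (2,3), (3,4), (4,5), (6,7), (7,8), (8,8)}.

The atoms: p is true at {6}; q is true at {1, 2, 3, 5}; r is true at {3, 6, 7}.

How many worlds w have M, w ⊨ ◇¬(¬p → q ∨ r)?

3

1: successors {1, 2}; ¬(¬p → q ∨ r) there: 1:F, 2:F. ✗
2: successors {3}; ¬(¬p → q ∨ r) there: 3:F. ✗
3: successors {4}; ¬(¬p → q ∨ r) there: 4:T. ✓
4: successors {5}; ¬(¬p → q ∨ r) there: 5:F. ✗
5: no successors, so ◇¬(¬p → q ∨ r) fails. ✗
6: successors {7}; ¬(¬p → q ∨ r) there: 7:F. ✗
7: successors {8}; ¬(¬p → q ∨ r) there: 8:T. ✓
8: successors {8}; ¬(¬p → q ∨ r) there: 8:T. ✓
Satisfying worlds: {3, 7, 8}.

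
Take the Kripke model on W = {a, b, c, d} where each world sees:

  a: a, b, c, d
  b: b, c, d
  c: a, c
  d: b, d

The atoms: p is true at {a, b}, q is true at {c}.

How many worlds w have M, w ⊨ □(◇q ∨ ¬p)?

4

a: successors {a, b, c, d}; ◇q ∨ ¬p there: a:T, b:T, c:T, d:T. ✓
b: successors {b, c, d}; ◇q ∨ ¬p there: b:T, c:T, d:T. ✓
c: successors {a, c}; ◇q ∨ ¬p there: a:T, c:T. ✓
d: successors {b, d}; ◇q ∨ ¬p there: b:T, d:T. ✓
Satisfying worlds: {a, b, c, d}.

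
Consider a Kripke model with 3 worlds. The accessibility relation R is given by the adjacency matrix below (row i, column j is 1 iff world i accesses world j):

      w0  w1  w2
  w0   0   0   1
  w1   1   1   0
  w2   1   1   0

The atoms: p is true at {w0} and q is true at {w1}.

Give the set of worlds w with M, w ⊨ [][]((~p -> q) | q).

{w0}

w0: successors {w2}; []((~p -> q) | q) there: w2:T. ✓
w1: successors {w0, w1}; []((~p -> q) | q) there: w0:F, w1:T. ✗
w2: successors {w0, w1}; []((~p -> q) | q) there: w0:F, w1:T. ✗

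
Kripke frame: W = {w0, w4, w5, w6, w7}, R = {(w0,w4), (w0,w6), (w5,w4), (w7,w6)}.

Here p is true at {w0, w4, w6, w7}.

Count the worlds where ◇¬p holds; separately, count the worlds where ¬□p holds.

0 and 0

For ◇¬p:
w0: successors {w4, w6}; ¬p there: w4:F, w6:F. ✗
w4: no successors, so ◇¬p fails. ✗
w5: successors {w4}; ¬p there: w4:F. ✗
w6: no successors, so ◇¬p fails. ✗
w7: successors {w6}; ¬p there: w6:F. ✗
— 0 worlds.
For ¬□p:
w0: □p is T. ✗
w4: □p is T. ✗
w5: □p is T. ✗
w6: □p is T. ✗
w7: □p is T. ✗
— 0 worlds.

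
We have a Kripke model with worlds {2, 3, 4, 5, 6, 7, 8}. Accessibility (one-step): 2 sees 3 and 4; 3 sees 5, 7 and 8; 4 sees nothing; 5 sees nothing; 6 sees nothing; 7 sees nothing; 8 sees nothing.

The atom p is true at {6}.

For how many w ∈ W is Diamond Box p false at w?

5

2: successors {3, 4}; Box p there: 3:F, 4:T. ✓
3: successors {5, 7, 8}; Box p there: 5:T, 7:T, 8:T. ✓
4: no successors, so Diamond Box p fails. ✗
5: no successors, so Diamond Box p fails. ✗
6: no successors, so Diamond Box p fails. ✗
7: no successors, so Diamond Box p fails. ✗
8: no successors, so Diamond Box p fails. ✗
Satisfying worlds: {2, 3}.
So Diamond Box p fails at the other 5 worlds.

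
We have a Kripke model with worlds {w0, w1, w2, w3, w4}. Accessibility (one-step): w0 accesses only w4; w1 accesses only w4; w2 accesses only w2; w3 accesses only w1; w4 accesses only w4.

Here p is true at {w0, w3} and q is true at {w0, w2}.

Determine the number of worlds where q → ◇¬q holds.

w0: q is T, ◇¬q is T. ✓
w1: q is F, ◇¬q is T. ✓
w2: q is T, ◇¬q is F. ✗
w3: q is F, ◇¬q is T. ✓
w4: q is F, ◇¬q is T. ✓
Satisfying worlds: {w0, w1, w3, w4}.

4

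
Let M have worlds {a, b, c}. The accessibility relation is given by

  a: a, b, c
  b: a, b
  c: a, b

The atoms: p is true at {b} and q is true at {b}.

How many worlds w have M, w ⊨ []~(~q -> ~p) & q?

a: []~(~q -> ~p) is F, q is F. ✗
b: []~(~q -> ~p) is F, q is T. ✗
c: []~(~q -> ~p) is F, q is F. ✗
Satisfying worlds: ∅.

0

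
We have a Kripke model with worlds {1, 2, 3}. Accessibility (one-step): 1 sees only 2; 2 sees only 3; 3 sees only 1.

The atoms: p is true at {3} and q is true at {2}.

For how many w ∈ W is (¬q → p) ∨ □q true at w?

3

1: ¬q → p is F, □q is T. ✓
2: ¬q → p is T, □q is F. ✓
3: ¬q → p is T, □q is F. ✓
Satisfying worlds: {1, 2, 3}.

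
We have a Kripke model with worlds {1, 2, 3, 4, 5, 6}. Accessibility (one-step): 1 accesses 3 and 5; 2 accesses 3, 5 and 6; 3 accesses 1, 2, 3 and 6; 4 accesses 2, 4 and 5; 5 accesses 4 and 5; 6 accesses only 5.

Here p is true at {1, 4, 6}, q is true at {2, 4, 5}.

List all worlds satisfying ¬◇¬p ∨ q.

1: ¬◇¬p is F, q is F. ✗
2: ¬◇¬p is F, q is T. ✓
3: ¬◇¬p is F, q is F. ✗
4: ¬◇¬p is F, q is T. ✓
5: ¬◇¬p is F, q is T. ✓
6: ¬◇¬p is F, q is F. ✗

{2, 4, 5}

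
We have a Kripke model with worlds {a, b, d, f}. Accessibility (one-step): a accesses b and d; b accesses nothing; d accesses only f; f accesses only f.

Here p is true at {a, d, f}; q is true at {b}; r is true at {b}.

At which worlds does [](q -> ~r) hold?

{b, d, f}

a: successors {b, d}; q -> ~r there: b:F, d:T. ✗
b: no successors, so [](q -> ~r) holds vacuously. ✓
d: successors {f}; q -> ~r there: f:T. ✓
f: successors {f}; q -> ~r there: f:T. ✓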